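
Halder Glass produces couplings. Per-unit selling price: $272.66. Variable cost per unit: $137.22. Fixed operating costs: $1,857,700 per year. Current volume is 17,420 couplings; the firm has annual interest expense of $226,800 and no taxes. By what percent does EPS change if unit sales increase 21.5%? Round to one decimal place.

Contribution at this volume is 17,420 × $135.44 = $2,359,364.80.
Subtracting fixed costs: EBIT = $2,359,364.80 − $1,857,700 = $501,664.80.
After interest of $226,800.00, pre-tax earnings = $274,864.80.
Degree of combined leverage = contribution ÷ (EBIT − I) = $2,359,364.80 ÷ $274,864.80 = 8.5837.
EPS therefore changes by 8.5837 × (+21.5%) = +184.6%.

+184.6%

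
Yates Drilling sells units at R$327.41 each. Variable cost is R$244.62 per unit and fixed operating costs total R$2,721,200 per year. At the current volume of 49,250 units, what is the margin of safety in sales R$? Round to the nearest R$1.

Contribution margin per unit = R$327.41 − R$244.62 = R$82.79. Break-even units = R$2,721,200 ÷ R$82.79 = 32,868.70; break-even revenue = 32,868.70 × R$327.41 = R$10,761,542.36.
Actual sales revenue = 49,250 × R$327.41 = R$16,124,942.50.
Margin of safety = R$16,124,942.50 − R$10,761,542.36 = R$5,363,400.

R$5,363,400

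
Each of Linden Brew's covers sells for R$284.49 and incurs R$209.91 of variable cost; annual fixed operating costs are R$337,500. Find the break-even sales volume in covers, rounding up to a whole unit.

4,526 covers

Contribution margin per unit = R$284.49 − R$209.91 = R$74.58.
Break-even volume = fixed costs ÷ CM per unit = R$337,500 ÷ R$74.58 = 4,525.34, so 4,526 covers.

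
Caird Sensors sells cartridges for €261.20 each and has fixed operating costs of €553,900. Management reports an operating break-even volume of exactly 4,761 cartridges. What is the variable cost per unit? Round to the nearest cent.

At break-even, FC = Q × (P − VC), so P − VC = €553,900 ÷ 4,761 = €116.3411.
Hence VC = price − CM = €261.20 − €116.3411 = €144.86.

€144.86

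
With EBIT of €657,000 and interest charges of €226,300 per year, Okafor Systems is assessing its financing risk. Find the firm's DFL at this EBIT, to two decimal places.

Annual interest charges come to €226,300.00.
DFL = EBIT ÷ (EBIT − I) = €657,000 ÷ (€657,000 − €226,300.00) = €657,000 ÷ €430,700.00 = 1.5254.

1.53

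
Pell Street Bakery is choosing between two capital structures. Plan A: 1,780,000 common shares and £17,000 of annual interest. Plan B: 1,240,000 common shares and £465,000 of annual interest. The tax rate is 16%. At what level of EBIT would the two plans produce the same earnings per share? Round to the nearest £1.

£1,493,741

At indifference, (EBIT − 17,000)(1 − t)/1,780,000 = (EBIT − 465,000)(1 − t)/1,240,000.
The (1 − t) factor cancels: (EBIT − 17,000) × 1,240,000 = (EBIT − 465,000) × 1,780,000.
EBIT × (1,780,000 − 1,240,000) = 465,000 × 1,780,000 − 17,000 × 1,240,000 = 806,620,000,000, so EBIT = 806,620,000,000 ÷ 540,000 = 1,493,740.74.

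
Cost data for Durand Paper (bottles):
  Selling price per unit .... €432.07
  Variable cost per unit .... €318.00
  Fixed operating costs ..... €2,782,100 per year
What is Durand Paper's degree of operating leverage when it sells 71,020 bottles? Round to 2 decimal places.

1.52

At 71,020 units, contribution = 71,020 × €114.07 = €8,101,251.40.
Operating income = contribution − fixed costs = €8,101,251.40 − €2,782,100 = €5,319,151.40.
So DOL = total CM / EBIT = €8,101,251.40 / €5,319,151.40 = 1.5230.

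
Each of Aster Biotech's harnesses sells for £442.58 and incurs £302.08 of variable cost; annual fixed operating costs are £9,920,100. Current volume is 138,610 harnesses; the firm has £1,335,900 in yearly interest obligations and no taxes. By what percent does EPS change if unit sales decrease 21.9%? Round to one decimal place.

Total contribution margin = 138,610 × £140.50 = £19,474,705.00.
Subtracting fixed costs: EBIT = £19,474,705.00 − £9,920,100 = £9,554,605.00.
Interest = £1,335,900.00, so EBIT − I = £8,218,705.00.
Degree of combined leverage = contribution ÷ (EBIT − I) = £19,474,705.00 ÷ £8,218,705.00 = 2.3696.
EPS therefore changes by 2.3696 × (-21.9%) = -51.9%.

-51.9%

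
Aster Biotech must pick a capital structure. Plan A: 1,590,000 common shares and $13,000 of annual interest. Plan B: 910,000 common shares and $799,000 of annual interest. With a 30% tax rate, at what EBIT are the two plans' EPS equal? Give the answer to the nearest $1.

Set EPS_A = EPS_B: (EBIT − $13,000)(1 − 0.30) ÷ 1,590,000 = (EBIT − $799,000)(1 − 0.30) ÷ 910,000.
Cancelling (1 − t) and cross-multiplying: 910,000·(EBIT − 13,000) = 1,590,000·(EBIT − 799,000).
EBIT × (1,590,000 − 910,000) = 799,000 × 1,590,000 − 13,000 × 910,000 = 1,258,580,000,000, so EBIT = 1,258,580,000,000 ÷ 680,000 = 1,850,852.94.

$1,850,853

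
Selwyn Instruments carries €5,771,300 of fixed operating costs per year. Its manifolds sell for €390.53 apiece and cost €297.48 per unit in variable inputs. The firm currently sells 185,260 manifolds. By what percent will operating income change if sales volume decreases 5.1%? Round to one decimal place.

Total contribution margin = 185,260 × €93.05 = €17,238,443.00.
Operating income = contribution − fixed costs = €17,238,443.00 − €5,771,300 = €11,467,143.00.
So DOL = total CM / EBIT = €17,238,443.00 / €11,467,143.00 = 1.5033.
Operating income changes by 1.5033 × -5.1% = -7.7%.

-7.7%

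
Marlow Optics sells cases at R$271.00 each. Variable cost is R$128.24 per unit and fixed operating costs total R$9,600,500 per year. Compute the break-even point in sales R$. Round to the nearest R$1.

Contribution margin per unit = R$271.00 − R$128.24 = R$142.76, a CM ratio of R$142.76 ÷ R$271.00 = 0.5268.
Break-even revenue = fixed costs × price ÷ CM = R$9,600,500 × R$271.00 ÷ R$142.76 = R$18,224,541.

R$18,224,541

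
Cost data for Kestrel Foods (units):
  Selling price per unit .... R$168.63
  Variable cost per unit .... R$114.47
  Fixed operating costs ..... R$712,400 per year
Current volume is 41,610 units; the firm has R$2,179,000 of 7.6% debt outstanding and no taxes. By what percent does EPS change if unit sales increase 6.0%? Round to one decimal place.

+9.8%

Contribution at this volume is 41,610 × R$54.16 = R$2,253,597.60.
EBIT = R$2,253,597.60 − R$712,400 = R$1,541,197.60.
After interest of R$165,604.00, pre-tax earnings = R$1,375,593.60.
DCL = total CM / (EBIT − I) = R$2,253,597.60 / R$1,375,593.60 = 1.6383.
%ΔEPS = DCL × %ΔSales = 1.6383 × +6.0% = +9.8%.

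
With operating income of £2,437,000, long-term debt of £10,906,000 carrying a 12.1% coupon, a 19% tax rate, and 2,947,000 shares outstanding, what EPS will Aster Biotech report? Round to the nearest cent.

£0.31

Interest = £1,319,626.00, so EBT = £2,437,000 − £1,319,626.00 = £1,117,374.00.
After tax at 19%: net income = £1,117,374.00 × 0.81 = £905,072.94.
Per share: £905,072.94 / 2,947,000 shares = £0.31.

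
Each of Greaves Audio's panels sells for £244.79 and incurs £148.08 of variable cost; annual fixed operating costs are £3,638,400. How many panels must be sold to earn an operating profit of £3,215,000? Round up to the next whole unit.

70,866 panels

Contribution margin per unit = £244.79 − £148.08 = £96.71.
Required volume = (fixed costs + target profit) ÷ CM = (£3,638,400 + £3,215,000) ÷ £96.71 = 70,865.47, so 70,866 panels.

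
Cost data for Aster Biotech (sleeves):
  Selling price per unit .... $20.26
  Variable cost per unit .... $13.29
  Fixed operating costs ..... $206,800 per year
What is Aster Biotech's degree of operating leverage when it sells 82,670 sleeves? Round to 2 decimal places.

1.56

Total contribution margin = 82,670 × $6.97 = $576,209.90.
Operating income = contribution − fixed costs = $576,209.90 − $206,800 = $369,409.90.
So DOL = total CM / EBIT = $576,209.90 / $369,409.90 = 1.5598.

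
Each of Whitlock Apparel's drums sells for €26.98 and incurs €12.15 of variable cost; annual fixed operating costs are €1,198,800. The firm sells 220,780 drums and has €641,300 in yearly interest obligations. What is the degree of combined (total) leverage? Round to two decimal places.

2.28

Total contribution margin = 220,780 × €14.83 = €3,274,167.40.
EBIT = €3,274,167.40 − €1,198,800 = €2,075,367.40. Interest = €641,300.00.
DOL = €3,274,167.40 ÷ €2,075,367.40 = 1.5776; DFL = €2,075,367.40 ÷ €1,434,067.40 = 1.4472.
Combined leverage = 1.5776 × 1.4472 = 2.2831.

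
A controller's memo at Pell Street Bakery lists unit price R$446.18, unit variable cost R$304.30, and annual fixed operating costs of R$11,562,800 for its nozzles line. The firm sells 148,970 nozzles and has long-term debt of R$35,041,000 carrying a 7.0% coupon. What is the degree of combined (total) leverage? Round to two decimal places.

2.97

Contribution at this volume is 148,970 × R$141.88 = R$21,135,863.60.
EBIT = R$21,135,863.60 − R$11,562,800 = R$9,573,063.60. Interest = R$2,452,870.00, so EBIT − I = R$7,120,193.60.
Degree of total leverage = total CM / (EBIT − interest) = R$21,135,863.60 / R$7,120,193.60 = 2.9684.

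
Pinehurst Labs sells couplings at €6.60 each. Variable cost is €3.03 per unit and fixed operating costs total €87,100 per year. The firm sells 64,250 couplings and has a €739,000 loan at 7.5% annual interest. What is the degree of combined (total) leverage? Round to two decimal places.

Contribution at this volume is 64,250 × €3.57 = €229,372.50.
Operating income = contribution − fixed costs = €229,372.50 − €87,100 = €142,272.50. Interest = €55,425.00, so EBIT − I = €86,847.50.
Degree of total leverage = total CM / (EBIT − interest) = €229,372.50 / €86,847.50 = 2.6411.

2.64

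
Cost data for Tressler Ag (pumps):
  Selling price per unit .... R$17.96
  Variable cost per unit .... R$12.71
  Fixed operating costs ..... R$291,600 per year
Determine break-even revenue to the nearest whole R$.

Contribution margin per unit = R$17.96 − R$12.71 = R$5.25, a CM ratio of R$5.25 ÷ R$17.96 = 0.2923.
Break-even sales = FC ÷ CM ratio = R$291,600 × R$17.96 / R$5.25 = R$997,550.

R$997,550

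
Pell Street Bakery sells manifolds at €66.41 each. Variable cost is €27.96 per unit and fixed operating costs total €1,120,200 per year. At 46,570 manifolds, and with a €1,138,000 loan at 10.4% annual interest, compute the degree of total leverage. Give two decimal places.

3.24

Contribution at this volume is 46,570 × €38.45 = €1,790,616.50.
Subtracting fixed costs: EBIT = €1,790,616.50 − €1,120,200 = €670,416.50. Interest = €118,352.00.
DOL = €1,790,616.50 ÷ €670,416.50 = 2.6709; DFL = €670,416.50 ÷ €552,064.50 = 1.2144.
DCL = DOL × DFL = 2.6709 × 1.2144 = 3.2435.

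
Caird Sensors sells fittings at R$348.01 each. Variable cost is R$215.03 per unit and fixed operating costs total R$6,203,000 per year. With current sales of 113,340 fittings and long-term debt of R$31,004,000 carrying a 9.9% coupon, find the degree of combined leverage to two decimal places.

2.60

Contribution at this volume is 113,340 × R$132.98 = R$15,071,953.20.
Subtracting fixed costs: EBIT = R$15,071,953.20 − R$6,203,000 = R$8,868,953.20. Interest = R$3,069,396.00.
DOL = R$15,071,953.20 ÷ R$8,868,953.20 = 1.6994; DFL = R$8,868,953.20 ÷ R$5,799,557.20 = 1.5292.
DCL = DOL × DFL = 1.6994 × 1.5292 = 2.5987.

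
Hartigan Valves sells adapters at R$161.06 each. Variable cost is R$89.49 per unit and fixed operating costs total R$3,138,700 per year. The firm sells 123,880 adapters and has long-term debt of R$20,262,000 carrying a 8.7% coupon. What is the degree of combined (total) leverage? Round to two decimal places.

2.24

At 123,880 units, contribution = 123,880 × R$71.57 = R$8,866,091.60.
Operating income = contribution − fixed costs = R$8,866,091.60 − R$3,138,700 = R$5,727,391.60. Interest = R$1,762,794.00.
DOL = R$8,866,091.60 ÷ R$5,727,391.60 = 1.5480; DFL = R$5,727,391.60 ÷ R$3,964,597.60 = 1.4446.
Combined leverage = 1.5480 × 1.4446 = 2.2362.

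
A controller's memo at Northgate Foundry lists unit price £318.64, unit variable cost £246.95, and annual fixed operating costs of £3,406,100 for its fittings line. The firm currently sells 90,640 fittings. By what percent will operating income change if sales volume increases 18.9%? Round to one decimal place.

+39.7%

Total contribution margin = 90,640 × £71.69 = £6,497,981.60.
Subtracting fixed costs: EBIT = £6,497,981.60 − £3,406,100 = £3,091,881.60.
Degree of operating leverage = £6,497,981.60 / £3,091,881.60 = 2.1016.
So EBIT moves 2.1016 × (+18.9%) = +39.7%.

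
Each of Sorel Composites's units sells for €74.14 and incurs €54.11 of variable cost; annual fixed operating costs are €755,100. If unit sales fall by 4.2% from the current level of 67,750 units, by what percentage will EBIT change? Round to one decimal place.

-9.5%

At 67,750 units, contribution = 67,750 × €20.03 = €1,357,032.50.
EBIT = €1,357,032.50 − €755,100 = €601,932.50.
DOL = contribution ÷ EBIT = €1,357,032.50 ÷ €601,932.50 = 2.2545.
%ΔEBIT = DOL × %ΔSales = 2.2545 × -4.2% = -9.5%.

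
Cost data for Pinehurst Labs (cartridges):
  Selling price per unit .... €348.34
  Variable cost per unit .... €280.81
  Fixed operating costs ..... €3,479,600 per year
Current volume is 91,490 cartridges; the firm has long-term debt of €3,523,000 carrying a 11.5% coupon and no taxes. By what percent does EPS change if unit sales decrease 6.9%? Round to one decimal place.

-18.6%

Total contribution margin = 91,490 × €67.53 = €6,178,319.70.
Operating income = contribution − fixed costs = €6,178,319.70 − €3,479,600 = €2,698,719.70.
After interest of €405,145.00, pre-tax earnings = €2,293,574.70.
Degree of combined leverage = contribution ÷ (EBIT − I) = €6,178,319.70 ÷ €2,293,574.70 = 2.6938.
%ΔEPS = DCL × %ΔSales = 2.6938 × -6.9% = -18.6%.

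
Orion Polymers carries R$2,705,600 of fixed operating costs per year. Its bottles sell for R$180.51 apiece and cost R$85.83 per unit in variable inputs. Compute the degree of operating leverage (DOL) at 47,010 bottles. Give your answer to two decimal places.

2.55

At 47,010 units, contribution = 47,010 × R$94.68 = R$4,450,906.80.
Operating income = contribution − fixed costs = R$4,450,906.80 − R$2,705,600 = R$1,745,306.80.
DOL = contribution ÷ EBIT = R$4,450,906.80 ÷ R$1,745,306.80 = 2.5502.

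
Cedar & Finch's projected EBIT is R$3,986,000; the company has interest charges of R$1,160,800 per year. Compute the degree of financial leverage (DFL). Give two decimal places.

1.41

Annual interest charges come to R$1,160,800.00.
DFL = EBIT ÷ (EBIT − I) = R$3,986,000 ÷ (R$3,986,000 − R$1,160,800.00) = R$3,986,000 ÷ R$2,825,200.00 = 1.4109.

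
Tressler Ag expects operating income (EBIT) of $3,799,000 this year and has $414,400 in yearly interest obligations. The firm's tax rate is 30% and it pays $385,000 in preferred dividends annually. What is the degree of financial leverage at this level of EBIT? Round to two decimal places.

1.34

Annual interest charges come to $414,400.00.
Pre-tax preferred-dividend burden = $385,000 ÷ (1 − 0.30) = $550,000.00.
DFL = EBIT ÷ [EBIT − I − D_p/(1−t)] = $3,799,000 ÷ [$3,799,000 − $414,400.00 − $550,000.00] = $3,799,000 ÷ $2,834,600.00 = 1.3402.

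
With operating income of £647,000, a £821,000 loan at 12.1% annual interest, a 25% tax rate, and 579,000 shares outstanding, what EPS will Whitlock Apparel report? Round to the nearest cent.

£0.71

Pre-tax income = £647,000 − £99,341.00 = £547,659.00.
Net income = £547,659.00 × (1 − 0.25) = £410,744.25.
EPS = £410,744.25 ÷ 579,000 = £0.71.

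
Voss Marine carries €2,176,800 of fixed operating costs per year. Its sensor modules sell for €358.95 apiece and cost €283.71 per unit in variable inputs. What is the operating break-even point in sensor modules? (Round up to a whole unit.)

28,932 sensor modules

Contribution margin per unit = €358.95 − €283.71 = €75.24.
Units to break even: €2,176,800 ÷ €75.24 = 28,931.42, rounded up to 28,932.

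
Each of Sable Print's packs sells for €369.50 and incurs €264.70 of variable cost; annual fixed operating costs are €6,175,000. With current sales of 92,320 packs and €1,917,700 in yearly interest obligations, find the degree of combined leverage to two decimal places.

At 92,320 units, contribution = 92,320 × €104.80 = €9,675,136.00.
Operating income = contribution − fixed costs = €9,675,136.00 − €6,175,000 = €3,500,136.00. Interest = €1,917,700.00, so EBIT − I = €1,582,436.00.
Degree of total leverage = total CM / (EBIT − interest) = €9,675,136.00 / €1,582,436.00 = 6.1141.

6.11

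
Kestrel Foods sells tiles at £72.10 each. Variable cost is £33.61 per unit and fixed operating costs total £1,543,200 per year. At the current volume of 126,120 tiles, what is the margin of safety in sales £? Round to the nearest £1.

£6,202,508

Contribution margin per unit = £72.10 − £33.61 = £38.49. Break-even units = £1,543,200 ÷ £38.49 = 40,093.53; break-even revenue = 40,093.53 × £72.10 = £2,890,743.57.
Current sales = 126,120 × £72.10 = £9,093,252.00.
Margin of safety = £9,093,252.00 − £2,890,743.57 = £6,202,508.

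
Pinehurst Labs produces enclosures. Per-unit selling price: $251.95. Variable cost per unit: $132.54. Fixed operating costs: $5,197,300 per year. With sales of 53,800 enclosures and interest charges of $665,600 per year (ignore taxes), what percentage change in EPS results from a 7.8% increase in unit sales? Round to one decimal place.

+89.3%

Contribution at this volume is 53,800 × $119.41 = $6,424,258.00.
Subtracting fixed costs: EBIT = $6,424,258.00 − $5,197,300 = $1,226,958.00.
After interest of $665,600.00, pre-tax earnings = $561,358.00.
Degree of combined leverage = contribution ÷ (EBIT − I) = $6,424,258.00 ÷ $561,358.00 = 11.4441.
EPS therefore changes by 11.4441 × (+7.8%) = +89.3%.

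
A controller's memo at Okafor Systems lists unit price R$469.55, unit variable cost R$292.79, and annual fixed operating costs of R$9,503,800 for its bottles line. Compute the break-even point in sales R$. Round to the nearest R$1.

R$25,246,149

Contribution margin per unit = R$469.55 − R$292.79 = R$176.76, a CM ratio of R$176.76 ÷ R$469.55 = 0.3764.
Break-even revenue = fixed costs × price ÷ CM = R$9,503,800 × R$469.55 ÷ R$176.76 = R$25,246,149.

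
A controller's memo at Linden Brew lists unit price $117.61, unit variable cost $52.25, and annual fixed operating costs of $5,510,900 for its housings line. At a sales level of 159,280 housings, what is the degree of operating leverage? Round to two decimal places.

2.12

Total contribution margin = 159,280 × $65.36 = $10,410,540.80.
Subtracting fixed costs: EBIT = $10,410,540.80 − $5,510,900 = $4,899,640.80.
Degree of operating leverage = $10,410,540.80 / $4,899,640.80 = 2.1248.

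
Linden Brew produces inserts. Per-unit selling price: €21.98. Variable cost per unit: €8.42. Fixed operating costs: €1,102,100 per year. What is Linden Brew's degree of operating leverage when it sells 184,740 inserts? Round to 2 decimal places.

1.79

Total contribution margin = 184,740 × €13.56 = €2,505,074.40.
Subtracting fixed costs: EBIT = €2,505,074.40 − €1,102,100 = €1,402,974.40.
DOL = contribution ÷ EBIT = €2,505,074.40 ÷ €1,402,974.40 = 1.7855.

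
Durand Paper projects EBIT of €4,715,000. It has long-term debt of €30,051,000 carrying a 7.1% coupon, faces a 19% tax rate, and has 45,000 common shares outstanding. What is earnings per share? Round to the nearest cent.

Pre-tax income = €4,715,000 − €2,133,621.00 = €2,581,379.00.
After tax at 19%: net income = €2,581,379.00 × 0.81 = €2,090,916.99.
EPS = €2,090,916.99 ÷ 45,000 = €46.46.

€46.46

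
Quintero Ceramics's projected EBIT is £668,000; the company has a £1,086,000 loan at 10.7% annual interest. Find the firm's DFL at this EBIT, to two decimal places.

1.21

Interest = £116,202.00.
DFL = EBIT ÷ (EBIT − I) = £668,000 ÷ (£668,000 − £116,202.00) = £668,000 ÷ £551,798.00 = 1.2106.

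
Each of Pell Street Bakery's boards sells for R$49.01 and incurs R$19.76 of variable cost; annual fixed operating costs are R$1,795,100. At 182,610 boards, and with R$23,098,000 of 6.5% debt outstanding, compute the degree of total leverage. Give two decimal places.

2.61

Total contribution margin = 182,610 × R$29.25 = R$5,341,342.50.
Subtracting fixed costs: EBIT = R$5,341,342.50 − R$1,795,100 = R$3,546,242.50. Interest = R$1,501,370.00.
DOL = R$5,341,342.50 ÷ R$3,546,242.50 = 1.5062; DFL = R$3,546,242.50 ÷ R$2,044,872.50 = 1.7342.
Combined leverage = 1.5062 × 1.7342 = 2.6121.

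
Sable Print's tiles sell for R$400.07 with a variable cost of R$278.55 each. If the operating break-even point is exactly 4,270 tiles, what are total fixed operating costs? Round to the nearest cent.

Unit CM = price − variable cost = R$400.07 − R$278.55 = R$121.52.
Since BE = FC / CM, FC = 4,270 × R$121.52 = R$518,890.40.

R$518,890.40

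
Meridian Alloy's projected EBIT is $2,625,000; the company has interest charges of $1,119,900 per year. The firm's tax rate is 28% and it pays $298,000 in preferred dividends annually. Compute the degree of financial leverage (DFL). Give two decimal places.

2.41

Annual interest charges come to $1,119,900.00.
Pre-tax preferred-dividend burden = $298,000 ÷ (1 − 0.28) = $413,888.89.
DFL = EBIT ÷ [EBIT − I − D_p/(1−t)] = $2,625,000 ÷ [$2,625,000 − $1,119,900.00 − $413,888.89] = $2,625,000 ÷ $1,091,211.11 = 2.4056.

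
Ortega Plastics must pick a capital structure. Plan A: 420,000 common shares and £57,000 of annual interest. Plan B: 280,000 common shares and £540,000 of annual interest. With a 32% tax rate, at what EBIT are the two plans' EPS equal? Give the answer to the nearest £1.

£1,506,000

Set EPS_A = EPS_B: (EBIT − £57,000)(1 − 0.32) ÷ 420,000 = (EBIT − £540,000)(1 − 0.32) ÷ 280,000.
The (1 − t) factor cancels: (EBIT − 57,000) × 280,000 = (EBIT − 540,000) × 420,000.
EBIT × (420,000 − 280,000) = 540,000 × 420,000 − 57,000 × 280,000 = 210,840,000,000, so EBIT = 210,840,000,000 ÷ 140,000 = 1,506,000.00.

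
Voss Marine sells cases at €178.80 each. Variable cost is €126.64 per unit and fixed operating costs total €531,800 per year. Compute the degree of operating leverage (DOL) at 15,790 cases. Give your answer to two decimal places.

2.82

Contribution at this volume is 15,790 × €52.16 = €823,606.40.
Subtracting fixed costs: EBIT = €823,606.40 − €531,800 = €291,806.40.
So DOL = total CM / EBIT = €823,606.40 / €291,806.40 = 2.8224.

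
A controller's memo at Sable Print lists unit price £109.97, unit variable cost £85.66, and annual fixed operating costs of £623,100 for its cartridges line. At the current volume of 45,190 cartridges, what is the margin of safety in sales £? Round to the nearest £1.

Each unit contributes £109.97 − £85.66 = £24.31. Break-even units = £623,100 ÷ £24.31 = 25,631.43; break-even revenue = 25,631.43 × £109.97 = £2,818,688.07.
Current sales = 45,190 × £109.97 = £4,969,544.30.
Margin of safety = £4,969,544.30 − £2,818,688.07 = £2,150,856.

£2,150,856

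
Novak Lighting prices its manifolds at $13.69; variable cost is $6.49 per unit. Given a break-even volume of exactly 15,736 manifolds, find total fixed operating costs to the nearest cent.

Contribution margin per unit = $13.69 − $6.49 = $7.20.
Since BE = FC / CM, FC = 15,736 × $7.20 = $113,299.20.

$113,299.20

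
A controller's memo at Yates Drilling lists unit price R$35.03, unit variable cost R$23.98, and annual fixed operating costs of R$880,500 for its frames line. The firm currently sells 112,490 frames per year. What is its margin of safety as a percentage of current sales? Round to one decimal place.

Unit CM = price − variable cost = R$35.03 − R$23.98 = R$11.05. Break-even units = R$880,500 ÷ R$11.05 = 79,683.26; break-even revenue = 79,683.26 × R$35.03 = R$2,791,304.52.
Current sales = 112,490 × R$35.03 = R$3,940,524.70.
Margin of safety = (R$3,940,524.70 − R$2,791,304.52) ÷ R$3,940,524.70 = 29.2%.

29.2%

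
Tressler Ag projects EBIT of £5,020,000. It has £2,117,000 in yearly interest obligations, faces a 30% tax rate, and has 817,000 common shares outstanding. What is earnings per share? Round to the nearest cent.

Pre-tax income = £5,020,000 − £2,117,000.00 = £2,903,000.00.
Net income = £2,903,000.00 × (1 − 0.30) = £2,032,100.00.
Per share: £2,032,100.00 / 817,000 shares = £2.49.

£2.49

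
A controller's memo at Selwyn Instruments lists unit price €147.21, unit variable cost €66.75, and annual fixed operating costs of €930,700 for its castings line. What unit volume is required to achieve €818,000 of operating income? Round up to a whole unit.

Each unit contributes €147.21 − €66.75 = €80.46.
Required volume = (fixed costs + target profit) ÷ CM = (€930,700 + €818,000) ÷ €80.46 = 21,733.78, so 21,734 castings.

21,734 castings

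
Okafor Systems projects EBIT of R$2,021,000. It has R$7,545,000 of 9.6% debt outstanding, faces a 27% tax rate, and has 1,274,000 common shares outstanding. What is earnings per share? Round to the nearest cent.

Interest = R$724,320.00, so EBT = R$2,021,000 − R$724,320.00 = R$1,296,680.00.
After tax at 27%: net income = R$1,296,680.00 × 0.73 = R$946,576.40.
EPS = R$946,576.40 ÷ 1,274,000 = R$0.74.

R$0.74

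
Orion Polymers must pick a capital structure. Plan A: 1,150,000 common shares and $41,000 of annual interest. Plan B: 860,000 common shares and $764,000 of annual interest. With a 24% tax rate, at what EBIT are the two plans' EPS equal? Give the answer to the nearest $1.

Set EPS_A = EPS_B: (EBIT − $41,000)(1 − 0.24) ÷ 1,150,000 = (EBIT − $764,000)(1 − 0.24) ÷ 860,000.
The (1 − t) factor cancels: (EBIT − 41,000) × 860,000 = (EBIT − 764,000) × 1,150,000.
EBIT × (1,150,000 − 860,000) = 764,000 × 1,150,000 − 41,000 × 860,000 = 843,340,000,000, so EBIT = 843,340,000,000 ÷ 290,000 = 2,908,068.97.

$2,908,069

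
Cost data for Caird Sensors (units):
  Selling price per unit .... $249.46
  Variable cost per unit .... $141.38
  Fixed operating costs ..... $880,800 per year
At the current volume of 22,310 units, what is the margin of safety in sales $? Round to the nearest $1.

$3,532,474

Unit CM = price − variable cost = $249.46 − $141.38 = $108.08. Break-even units = $880,800 ÷ $108.08 = 8,149.52; break-even revenue = 8,149.52 × $249.46 = $2,032,978.98.
Current sales = 22,310 × $249.46 = $5,565,452.60.
Margin of safety = $5,565,452.60 − $2,032,978.98 = $3,532,474.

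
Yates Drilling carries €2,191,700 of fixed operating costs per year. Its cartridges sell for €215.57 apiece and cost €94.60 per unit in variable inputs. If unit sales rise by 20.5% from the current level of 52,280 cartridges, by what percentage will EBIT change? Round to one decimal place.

+31.4%

Total contribution margin = 52,280 × €120.97 = €6,324,311.60.
Operating income = contribution − fixed costs = €6,324,311.60 − €2,191,700 = €4,132,611.60.
Degree of operating leverage = €6,324,311.60 / €4,132,611.60 = 1.5303.
So EBIT moves 1.5303 × (+20.5%) = +31.4%.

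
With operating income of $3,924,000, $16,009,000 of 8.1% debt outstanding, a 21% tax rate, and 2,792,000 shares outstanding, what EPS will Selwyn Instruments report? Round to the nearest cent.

Interest = $1,296,729.00, so EBT = $3,924,000 − $1,296,729.00 = $2,627,271.00.
Net income = $2,627,271.00 × (1 − 0.21) = $2,075,544.09.
Per share: $2,075,544.09 / 2,792,000 shares = $0.74.

$0.74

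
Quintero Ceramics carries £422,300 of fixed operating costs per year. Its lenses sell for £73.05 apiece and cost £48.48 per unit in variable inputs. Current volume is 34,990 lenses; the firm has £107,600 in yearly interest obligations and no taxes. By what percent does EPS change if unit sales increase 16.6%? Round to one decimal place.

Total contribution margin = 34,990 × £24.57 = £859,704.30.
Operating income = contribution − fixed costs = £859,704.30 − £422,300 = £437,404.30.
After interest of £107,600.00, pre-tax earnings = £329,804.30.
DCL = total CM / (EBIT − I) = £859,704.30 / £329,804.30 = 2.6067.
%ΔEPS = DCL × %ΔSales = 2.6067 × +16.6% = +43.3%.

+43.3%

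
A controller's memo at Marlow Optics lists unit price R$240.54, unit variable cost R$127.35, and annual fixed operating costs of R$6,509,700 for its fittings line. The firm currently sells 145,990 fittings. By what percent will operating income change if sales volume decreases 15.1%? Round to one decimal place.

-24.9%

Contribution at this volume is 145,990 × R$113.19 = R$16,524,608.10.
EBIT = R$16,524,608.10 − R$6,509,700 = R$10,014,908.10.
So DOL = total CM / EBIT = R$16,524,608.10 / R$10,014,908.10 = 1.6500.
%ΔEBIT = DOL × %ΔSales = 1.6500 × -15.1% = -24.9%.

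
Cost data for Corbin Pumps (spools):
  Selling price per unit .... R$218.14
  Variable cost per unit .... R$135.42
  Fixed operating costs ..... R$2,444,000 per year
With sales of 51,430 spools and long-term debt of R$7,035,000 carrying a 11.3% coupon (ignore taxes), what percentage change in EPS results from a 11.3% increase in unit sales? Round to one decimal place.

At 51,430 units, contribution = 51,430 × R$82.72 = R$4,254,289.60.
EBIT = R$4,254,289.60 − R$2,444,000 = R$1,810,289.60.
After interest of R$794,955.00, pre-tax earnings = R$1,015,334.60.
DCL = total CM / (EBIT − I) = R$4,254,289.60 / R$1,015,334.60 = 4.1900.
%ΔEPS = DCL × %ΔSales = 4.1900 × +11.3% = +47.3%.

+47.3%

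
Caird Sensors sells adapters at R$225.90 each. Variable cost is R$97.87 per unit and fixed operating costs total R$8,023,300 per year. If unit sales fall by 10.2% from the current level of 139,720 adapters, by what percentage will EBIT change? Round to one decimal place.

Contribution at this volume is 139,720 × R$128.03 = R$17,888,351.60.
Operating income = contribution − fixed costs = R$17,888,351.60 − R$8,023,300 = R$9,865,051.60.
Degree of operating leverage = R$17,888,351.60 / R$9,865,051.60 = 1.8133.
Operating income changes by 1.8133 × -10.2% = -18.5%.

-18.5%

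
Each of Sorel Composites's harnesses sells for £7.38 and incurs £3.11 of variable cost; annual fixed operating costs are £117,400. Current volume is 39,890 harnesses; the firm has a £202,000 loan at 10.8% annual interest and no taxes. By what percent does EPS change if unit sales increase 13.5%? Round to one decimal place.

+73.9%

Contribution at this volume is 39,890 × £4.27 = £170,330.30.
Operating income = contribution − fixed costs = £170,330.30 − £117,400 = £52,930.30.
After interest of £21,816.00, pre-tax earnings = £31,114.30.
Degree of combined leverage = contribution ÷ (EBIT − I) = £170,330.30 ÷ £31,114.30 = 5.4743.
%ΔEPS = DCL × %ΔSales = 5.4743 × +13.5% = +73.9%.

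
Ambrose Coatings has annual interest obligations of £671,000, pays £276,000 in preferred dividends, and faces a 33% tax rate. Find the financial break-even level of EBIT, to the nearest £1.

Grossing the preferred dividend up to pre-tax terms: £276,000 / (1 − 0.33) = £411,940.30.
EPS = 0 when EBIT covers interest plus the pre-tax preferred burden: £671,000 + £411,940.30 = £1,082,940.30.

£1,082,940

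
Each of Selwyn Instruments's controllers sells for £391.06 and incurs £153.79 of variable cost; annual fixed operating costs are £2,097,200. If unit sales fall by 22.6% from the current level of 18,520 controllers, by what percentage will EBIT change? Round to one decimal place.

Total contribution margin = 18,520 × £237.27 = £4,394,240.40.
Operating income = contribution − fixed costs = £4,394,240.40 − £2,097,200 = £2,297,040.40.
DOL = contribution ÷ EBIT = £4,394,240.40 ÷ £2,297,040.40 = 1.9130.
So EBIT moves 1.9130 × (-22.6%) = -43.2%.

-43.2%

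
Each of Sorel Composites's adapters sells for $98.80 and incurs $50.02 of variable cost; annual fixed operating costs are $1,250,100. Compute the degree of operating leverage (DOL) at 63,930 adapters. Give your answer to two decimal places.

Contribution at this volume is 63,930 × $48.78 = $3,118,505.40.
Subtracting fixed costs: EBIT = $3,118,505.40 − $1,250,100 = $1,868,405.40.
Degree of operating leverage = $3,118,505.40 / $1,868,405.40 = 1.6691.

1.67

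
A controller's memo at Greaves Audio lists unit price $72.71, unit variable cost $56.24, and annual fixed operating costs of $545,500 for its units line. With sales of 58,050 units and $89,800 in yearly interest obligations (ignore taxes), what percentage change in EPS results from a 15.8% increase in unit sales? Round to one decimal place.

Total contribution margin = 58,050 × $16.47 = $956,083.50.
Subtracting fixed costs: EBIT = $956,083.50 − $545,500 = $410,583.50.
After interest of $89,800.00, pre-tax earnings = $320,783.50.
DCL = total CM / (EBIT − I) = $956,083.50 / $320,783.50 = 2.9805.
%ΔEPS = DCL × %ΔSales = 2.9805 × +15.8% = +47.1%.

+47.1%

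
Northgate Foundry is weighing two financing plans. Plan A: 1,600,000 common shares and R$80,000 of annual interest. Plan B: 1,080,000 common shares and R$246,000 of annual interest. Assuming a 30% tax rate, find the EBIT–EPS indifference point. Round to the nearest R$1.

At indifference, (EBIT − 80,000)(1 − t)/1,600,000 = (EBIT − 246,000)(1 − t)/1,080,000.
The (1 − t) factor cancels: (EBIT − 80,000) × 1,080,000 = (EBIT − 246,000) × 1,600,000.
Solving, EBIT = (246,000·1,600,000 − 80,000·1,080,000) / (1,600,000 − 1,080,000) = 307,200,000,000 / 520,000 = 590,769.23.

R$590,769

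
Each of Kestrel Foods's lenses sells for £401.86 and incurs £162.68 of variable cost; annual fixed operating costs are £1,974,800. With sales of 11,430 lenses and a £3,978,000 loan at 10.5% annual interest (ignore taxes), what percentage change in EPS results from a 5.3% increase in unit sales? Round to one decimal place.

Total contribution margin = 11,430 × £239.18 = £2,733,827.40.
Operating income = contribution − fixed costs = £2,733,827.40 − £1,974,800 = £759,027.40.
After interest of £417,690.00, pre-tax earnings = £341,337.40.
Degree of combined leverage = contribution ÷ (EBIT − I) = £2,733,827.40 ÷ £341,337.40 = 8.0092.
%ΔEPS = DCL × %ΔSales = 8.0092 × +5.3% = +42.4%.

+42.4%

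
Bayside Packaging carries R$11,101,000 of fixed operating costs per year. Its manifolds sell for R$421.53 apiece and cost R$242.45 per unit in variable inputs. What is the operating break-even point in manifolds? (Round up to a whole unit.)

Each unit contributes R$421.53 − R$242.45 = R$179.08.
Break-even Q = R$11,101,000 / R$179.08 = 61,989.06 → 61,990 manifolds.

61,990 manifolds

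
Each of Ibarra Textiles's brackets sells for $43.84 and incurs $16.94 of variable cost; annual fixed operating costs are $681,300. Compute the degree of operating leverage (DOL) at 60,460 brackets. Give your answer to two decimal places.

1.72

Contribution at this volume is 60,460 × $26.90 = $1,626,374.00.
Subtracting fixed costs: EBIT = $1,626,374.00 − $681,300 = $945,074.00.
So DOL = total CM / EBIT = $1,626,374.00 / $945,074.00 = 1.7209.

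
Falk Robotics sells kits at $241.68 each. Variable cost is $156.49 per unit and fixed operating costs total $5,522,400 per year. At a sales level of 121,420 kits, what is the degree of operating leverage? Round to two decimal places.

2.15

Contribution at this volume is 121,420 × $85.19 = $10,343,769.80.
Subtracting fixed costs: EBIT = $10,343,769.80 − $5,522,400 = $4,821,369.80.
Degree of operating leverage = $10,343,769.80 / $4,821,369.80 = 2.1454.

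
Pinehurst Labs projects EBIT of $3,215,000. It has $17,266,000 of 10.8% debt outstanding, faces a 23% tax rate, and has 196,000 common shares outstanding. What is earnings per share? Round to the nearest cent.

$5.30

Pre-tax income = $3,215,000 − $1,864,728.00 = $1,350,272.00.
After tax at 23%: net income = $1,350,272.00 × 0.77 = $1,039,709.44.
EPS = $1,039,709.44 ÷ 196,000 = $5.30.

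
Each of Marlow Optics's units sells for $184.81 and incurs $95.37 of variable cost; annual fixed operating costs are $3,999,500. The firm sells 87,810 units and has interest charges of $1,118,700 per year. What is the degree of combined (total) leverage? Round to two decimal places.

Contribution at this volume is 87,810 × $89.44 = $7,853,726.40.
Subtracting fixed costs: EBIT = $7,853,726.40 − $3,999,500 = $3,854,226.40. Interest = $1,118,700.00.
DOL = $7,853,726.40 ÷ $3,854,226.40 = 2.0377; DFL = $3,854,226.40 ÷ $2,735,526.40 = 1.4090.
Combined leverage = 2.0377 × 1.4090 = 2.8711.

2.87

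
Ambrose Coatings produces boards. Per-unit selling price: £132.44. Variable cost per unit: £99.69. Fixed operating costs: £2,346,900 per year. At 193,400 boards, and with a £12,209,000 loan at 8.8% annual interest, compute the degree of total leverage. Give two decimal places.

Total contribution margin = 193,400 × £32.75 = £6,333,850.00.
EBIT = £6,333,850.00 − £2,346,900 = £3,986,950.00. Interest = £1,074,392.00.
DOL = £6,333,850.00 ÷ £3,986,950.00 = 1.5886; DFL = £3,986,950.00 ÷ £2,912,558.00 = 1.3689.
DCL = DOL × DFL = 1.5886 × 1.3689 = 2.1746.

2.17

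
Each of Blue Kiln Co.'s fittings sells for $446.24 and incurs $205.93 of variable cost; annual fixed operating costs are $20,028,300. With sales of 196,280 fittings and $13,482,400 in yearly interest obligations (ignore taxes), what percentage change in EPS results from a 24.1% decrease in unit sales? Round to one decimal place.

Contribution at this volume is 196,280 × $240.31 = $47,168,046.80.
Subtracting fixed costs: EBIT = $47,168,046.80 − $20,028,300 = $27,139,746.80.
Interest = $13,482,400.00, so EBIT − I = $13,657,346.80.
DCL = total CM / (EBIT − I) = $47,168,046.80 / $13,657,346.80 = 3.4537.
%ΔEPS = DCL × %ΔSales = 3.4537 × -24.1% = -83.2%.

-83.2%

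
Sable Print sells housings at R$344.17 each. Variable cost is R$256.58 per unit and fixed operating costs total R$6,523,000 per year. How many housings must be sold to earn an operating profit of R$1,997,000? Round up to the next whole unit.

97,272 housings

Each unit contributes R$344.17 − R$256.58 = R$87.59.
Required volume = (fixed costs + target profit) ÷ CM = (R$6,523,000 + R$1,997,000) ÷ R$87.59 = 97,271.38, so 97,272 housings.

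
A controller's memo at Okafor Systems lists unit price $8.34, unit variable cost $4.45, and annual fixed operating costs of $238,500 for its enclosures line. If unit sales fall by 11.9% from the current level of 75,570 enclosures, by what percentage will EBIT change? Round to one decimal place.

-63.1%

Total contribution margin = 75,570 × $3.89 = $293,967.30.
Subtracting fixed costs: EBIT = $293,967.30 − $238,500 = $55,467.30.
DOL = contribution ÷ EBIT = $293,967.30 ÷ $55,467.30 = 5.2998.
So EBIT moves 5.2998 × (-11.9%) = -63.1%.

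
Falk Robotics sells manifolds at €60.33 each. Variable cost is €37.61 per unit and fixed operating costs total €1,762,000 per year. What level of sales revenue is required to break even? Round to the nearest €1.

Contribution margin per unit = €60.33 − €37.61 = €22.72, a CM ratio of €22.72 ÷ €60.33 = 0.3766.
Break-even sales = FC ÷ CM ratio = €1,762,000 × €60.33 / €22.72 = €4,678,761.

€4,678,761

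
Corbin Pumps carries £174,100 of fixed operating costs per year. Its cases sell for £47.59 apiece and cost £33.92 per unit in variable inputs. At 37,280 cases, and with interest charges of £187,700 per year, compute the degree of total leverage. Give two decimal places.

Total contribution margin = 37,280 × £13.67 = £509,617.60.
Subtracting fixed costs: EBIT = £509,617.60 − £174,100 = £335,517.60. Interest = £187,700.00, so EBIT − I = £147,817.60.
Degree of total leverage = total CM / (EBIT − interest) = £509,617.60 / £147,817.60 = 3.4476.

3.45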